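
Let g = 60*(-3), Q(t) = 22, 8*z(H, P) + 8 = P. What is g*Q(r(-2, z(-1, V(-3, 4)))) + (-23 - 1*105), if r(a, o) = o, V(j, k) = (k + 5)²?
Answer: -4088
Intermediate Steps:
V(j, k) = (5 + k)²
z(H, P) = -1 + P/8
g = -180
g*Q(r(-2, z(-1, V(-3, 4)))) + (-23 - 1*105) = -180*22 + (-23 - 1*105) = -3960 + (-23 - 105) = -3960 - 128 = -4088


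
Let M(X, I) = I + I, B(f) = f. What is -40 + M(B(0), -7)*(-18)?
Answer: 212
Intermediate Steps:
M(X, I) = 2*I
-40 + M(B(0), -7)*(-18) = -40 + (2*(-7))*(-18) = -40 - 14*(-18) = -40 + 252 = 212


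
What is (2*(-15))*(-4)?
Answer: 120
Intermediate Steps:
(2*(-15))*(-4) = -30*(-4) = 120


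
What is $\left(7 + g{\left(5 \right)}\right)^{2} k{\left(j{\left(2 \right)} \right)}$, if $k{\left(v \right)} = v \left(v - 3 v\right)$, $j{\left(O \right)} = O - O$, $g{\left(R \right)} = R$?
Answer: $0$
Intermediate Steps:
$j{\left(O \right)} = 0$
$k{\left(v \right)} = - 2 v^{2}$ ($k{\left(v \right)} = v \left(- 2 v\right) = - 2 v^{2}$)
$\left(7 + g{\left(5 \right)}\right)^{2} k{\left(j{\left(2 \right)} \right)} = \left(7 + 5\right)^{2} \left(- 2 \cdot 0^{2}\right) = 12^{2} \left(\left(-2\right) 0\right) = 144 \cdot 0 = 0$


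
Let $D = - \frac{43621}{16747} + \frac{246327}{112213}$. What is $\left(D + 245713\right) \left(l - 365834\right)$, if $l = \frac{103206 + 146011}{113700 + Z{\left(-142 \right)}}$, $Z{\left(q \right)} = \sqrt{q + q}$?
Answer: $\frac{461750744372139 \left(- 731668 \sqrt{71} + 41595076583 i\right)}{3758462222 \left(\sqrt{71} - 56850 i\right)} \approx -8.9889 \cdot 10^{10} - 79.828 i$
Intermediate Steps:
$D = - \frac{769605004}{1879231111}$ ($D = \left(-43621\right) \frac{1}{16747} + 246327 \cdot \frac{1}{112213} = - \frac{43621}{16747} + \frac{246327}{112213} = - \frac{769605004}{1879231111} \approx -0.40953$)
$Z{\left(q \right)} = \sqrt{2} \sqrt{q}$ ($Z{\left(q \right)} = \sqrt{2 q} = \sqrt{2} \sqrt{q}$)
$l = \frac{249217}{113700 + 2 i \sqrt{71}}$ ($l = \frac{103206 + 146011}{113700 + \sqrt{2} \sqrt{-142}} = \frac{249217}{113700 + \sqrt{2} i \sqrt{142}} = \frac{249217}{113700 + 2 i \sqrt{71}} \approx 2.1919 - 0.00032487 i$)
$\left(D + 245713\right) \left(l - 365834\right) = \left(- \frac{769605004}{1879231111} + 245713\right) \left(\left(\frac{7083993225}{3231922571} - \frac{249217 i \sqrt{71}}{6463845142}\right) - 365834\right) = \frac{461750744372139 \left(- \frac{1182340077845989}{3231922571} - \frac{249217 i \sqrt{71}}{6463845142}\right)}{1879231111} = - \frac{545946411046398192395344500471}{6073529443766306381} - \frac{115076135260191365163 i \sqrt{71}}{12147058887532612762}$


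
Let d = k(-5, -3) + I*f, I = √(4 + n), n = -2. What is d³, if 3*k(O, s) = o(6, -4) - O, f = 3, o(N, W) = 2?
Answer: 3745/27 + 103*√2 ≈ 284.37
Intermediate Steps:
I = √2 (I = √(4 - 2) = √2 ≈ 1.4142)
k(O, s) = ⅔ - O/3 (k(O, s) = (2 - O)/3 = ⅔ - O/3)
d = 7/3 + 3*√2 (d = (⅔ - ⅓*(-5)) + √2*3 = (⅔ + 5/3) + 3*√2 = 7/3 + 3*√2 ≈ 6.5760)
d³ = (7/3 + 3*√2)³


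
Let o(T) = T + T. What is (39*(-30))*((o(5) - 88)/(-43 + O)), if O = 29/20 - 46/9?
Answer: -16426800/8399 ≈ -1955.8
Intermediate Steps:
o(T) = 2*T
O = -659/180 (O = 29*(1/20) - 46*1/9 = 29/20 - 46/9 = -659/180 ≈ -3.6611)
(39*(-30))*((o(5) - 88)/(-43 + O)) = (39*(-30))*((2*5 - 88)/(-43 - 659/180)) = -1170*(10 - 88)/(-8399/180) = -(-91260)*(-180)/8399 = -1170*14040/8399 = -16426800/8399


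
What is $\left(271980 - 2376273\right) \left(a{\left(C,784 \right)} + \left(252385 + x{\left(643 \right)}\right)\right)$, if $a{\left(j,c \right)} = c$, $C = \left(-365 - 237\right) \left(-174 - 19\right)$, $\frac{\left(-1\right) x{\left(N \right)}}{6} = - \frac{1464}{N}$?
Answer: $- \frac{342571432264143}{643} \approx -5.3277 \cdot 10^{11}$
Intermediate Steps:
$x{\left(N \right)} = \frac{8784}{N}$ ($x{\left(N \right)} = - 6 \left(- \frac{1464}{N}\right) = \frac{8784}{N}$)
$C = 116186$ ($C = \left(-602\right) \left(-193\right) = 116186$)
$\left(271980 - 2376273\right) \left(a{\left(C,784 \right)} + \left(252385 + x{\left(643 \right)}\right)\right) = \left(271980 - 2376273\right) \left(784 + \left(252385 + \frac{8784}{643}\right)\right) = - 2104293 \left(784 + \left(252385 + 8784 \cdot \frac{1}{643}\right)\right) = - 2104293 \left(784 + \left(252385 + \frac{8784}{643}\right)\right) = - 2104293 \left(784 + \frac{162292339}{643}\right) = \left(-2104293\right) \frac{162796451}{643} = - \frac{342571432264143}{643}$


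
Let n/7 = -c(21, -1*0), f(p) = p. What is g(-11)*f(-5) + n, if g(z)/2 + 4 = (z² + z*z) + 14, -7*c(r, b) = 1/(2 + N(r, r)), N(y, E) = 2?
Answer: -10079/4 ≈ -2519.8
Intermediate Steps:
c(r, b) = -1/28 (c(r, b) = -1/(7*(2 + 2)) = -⅐/4 = -⅐*¼ = -1/28)
g(z) = 20 + 4*z² (g(z) = -8 + 2*((z² + z*z) + 14) = -8 + 2*((z² + z²) + 14) = -8 + 2*(2*z² + 14) = -8 + 2*(14 + 2*z²) = -8 + (28 + 4*z²) = 20 + 4*z²)
n = ¼ (n = 7*(-1*(-1/28)) = 7*(1/28) = ¼ ≈ 0.25000)
g(-11)*f(-5) + n = (20 + 4*(-11)²)*(-5) + ¼ = (20 + 4*121)*(-5) + ¼ = (20 + 484)*(-5) + ¼ = 504*(-5) + ¼ = -2520 + ¼ = -10079/4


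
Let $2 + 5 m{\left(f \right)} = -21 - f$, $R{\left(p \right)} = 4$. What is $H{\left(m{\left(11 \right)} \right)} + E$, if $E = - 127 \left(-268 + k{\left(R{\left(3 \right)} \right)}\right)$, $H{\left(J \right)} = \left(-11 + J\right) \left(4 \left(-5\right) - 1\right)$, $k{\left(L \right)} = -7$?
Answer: $\frac{176494}{5} \approx 35299.0$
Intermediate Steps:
$m{\left(f \right)} = - \frac{23}{5} - \frac{f}{5}$ ($m{\left(f \right)} = - \frac{2}{5} + \frac{-21 - f}{5} = - \frac{2}{5} - \left(\frac{21}{5} + \frac{f}{5}\right) = - \frac{23}{5} - \frac{f}{5}$)
$H{\left(J \right)} = 231 - 21 J$ ($H{\left(J \right)} = \left(-11 + J\right) \left(-20 - 1\right) = \left(-11 + J\right) \left(-21\right) = 231 - 21 J$)
$E = 34925$ ($E = - 127 \left(-268 - 7\right) = \left(-127\right) \left(-275\right) = 34925$)
$H{\left(m{\left(11 \right)} \right)} + E = \left(231 - 21 \left(- \frac{23}{5} - \frac{11}{5}\right)\right) + 34925 = \left(231 - - \frac{714}{5}\right) + 34925 = \left(231 + \frac{714}{5}\right) + 34925 = \frac{1869}{5} + 34925 = \frac{176494}{5}$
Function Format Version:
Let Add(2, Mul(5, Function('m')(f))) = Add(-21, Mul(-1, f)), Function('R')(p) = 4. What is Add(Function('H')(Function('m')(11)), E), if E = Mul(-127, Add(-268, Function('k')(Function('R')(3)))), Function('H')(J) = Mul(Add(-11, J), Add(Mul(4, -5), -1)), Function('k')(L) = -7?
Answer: Rational(176494, 5) ≈ 35299.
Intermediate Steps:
Function('m')(f) = Add(Rational(-23, 5), Mul(Rational(-1, 5), f)) (Function('m')(f) = Add(Rational(-2, 5), Mul(Rational(1, 5), Add(-21, Mul(-1, f)))) = Add(Rational(-2, 5), Add(Rational(-21, 5), Mul(Rational(-1, 5), f))) = Add(Rational(-23, 5), Mul(Rational(-1, 5), f)))
Function('H')(J) = Add(231, Mul(-21, J)) (Function('H')(J) = Mul(Add(-11, J), Add(-20, -1)) = Mul(Add(-11, J), -21) = Add(231, Mul(-21, J)))
E = 34925 (E = Mul(-127, Add(-268, -7)) = Mul(-127, -275) = 34925)
Add(Function('H')(Function('m')(11)), E) = Add(Add(231, Mul(-21, Add(Rational(-23, 5), Mul(Rational(-1, 5), 11)))), 34925) = Add(Add(231, Mul(-21, Add(Rational(-23, 5), Rational(-11, 5)))), 34925) = Add(Add(231, Mul(-21, Rational(-34, 5))), 34925) = Add(Add(231, Rational(714, 5)), 34925) = Add(Rational(1869, 5), 34925) = Rational(176494, 5)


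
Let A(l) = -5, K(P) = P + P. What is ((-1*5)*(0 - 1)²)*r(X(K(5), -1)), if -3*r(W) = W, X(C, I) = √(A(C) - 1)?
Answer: 5*I*√6/3 ≈ 4.0825*I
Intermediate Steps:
K(P) = 2*P
X(C, I) = I*√6 (X(C, I) = √(-5 - 1) = √(-6) = I*√6)
r(W) = -W/3
((-1*5)*(0 - 1)²)*r(X(K(5), -1)) = ((-1*5)*(0 - 1)²)*(-I*√6/3) = (-5*(-1)²)*(-I*√6/3) = (-5*1)*(-I*√6/3) = -(-5)*I*√6/3 = 5*I*√6/3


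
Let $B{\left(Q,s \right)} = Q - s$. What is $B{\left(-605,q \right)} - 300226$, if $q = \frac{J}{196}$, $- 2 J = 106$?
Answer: $- \frac{58962823}{196} \approx -3.0083 \cdot 10^{5}$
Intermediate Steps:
$J = -53$ ($J = \left(- \frac{1}{2}\right) 106 = -53$)
$q = - \frac{53}{196} \approx -0.27041$
$B{\left(-605,q \right)} - 300226 = \left(-605 - - \frac{53}{196}\right) - 300226 = \left(-605 + \frac{53}{196}\right) - 300226 = - \frac{118527}{196} - 300226 = - \frac{58962823}{196}$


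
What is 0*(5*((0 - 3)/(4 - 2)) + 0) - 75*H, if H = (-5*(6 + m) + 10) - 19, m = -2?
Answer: 2175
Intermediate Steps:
H = -29 (H = (-5*(6 - 2) + 10) - 19 = (-5*4 + 10) - 19 = (-20 + 10) - 19 = -10 - 19 = -29)
0*(5*((0 - 3)/(4 - 2)) + 0) - 75*H = 0*(5*((0 - 3)/(4 - 2)) + 0) - 75*(-29) = 0*(5*(-3/2) + 0) + 2175 = 0*(-15/2 + 0) + 2175 = 0*(-15/2) + 2175 = 0 + 2175 = 2175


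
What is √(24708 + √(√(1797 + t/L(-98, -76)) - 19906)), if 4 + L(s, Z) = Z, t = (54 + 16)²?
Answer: √(98832 + 2*I*√2*√(39812 - √6943))/2 ≈ 157.19 + 0.44832*I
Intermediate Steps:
t = 4900 (t = 70² = 4900)
L(s, Z) = -4 + Z
√(24708 + √(√(1797 + t/L(-98, -76)) - 19906)) = √(24708 + √(√(1797 + 4900/(-4 - 76)) - 19906)) = √(24708 + √(√(1797 + 4900/(-80)) - 19906)) = √(24708 + √(√(1797 + 4900*(-1/80)) - 19906)) = √(24708 + √(√(1797 - 245/4) - 19906)) = √(24708 + √(√(6943/4) - 19906)) = √(24708 + √(√6943/2 - 19906)) = √(24708 + √(-19906 + √6943/2))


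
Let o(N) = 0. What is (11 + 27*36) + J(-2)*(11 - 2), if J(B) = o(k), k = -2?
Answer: 983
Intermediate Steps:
J(B) = 0
(11 + 27*36) + J(-2)*(11 - 2) = (11 + 27*36) + 0*(11 - 2) = (11 + 972) + 0*9 = 983 + 0 = 983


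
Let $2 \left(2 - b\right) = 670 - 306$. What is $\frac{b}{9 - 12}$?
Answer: $60$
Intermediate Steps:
$b = -180$ ($b = 2 - \frac{670 - 306}{2} = 2 - 182 = -180$)
$\frac{b}{9 - 12} = - \frac{180}{9 - 12} = - \frac{180}{-3} = \left(-180\right) \left(- \frac{1}{3}\right) = 60$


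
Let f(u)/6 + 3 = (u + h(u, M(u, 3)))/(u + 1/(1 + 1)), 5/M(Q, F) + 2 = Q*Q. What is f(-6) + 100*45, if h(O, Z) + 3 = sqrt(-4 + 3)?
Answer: 49410/11 - 12*I/11 ≈ 4491.8 - 1.0909*I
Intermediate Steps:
M(Q, F) = 5/(-2 + Q**2) (M(Q, F) = 5/(-2 + Q*Q) = 5/(-2 + Q**2))
h(O, Z) = -3 + I (h(O, Z) = -3 + sqrt(-4 + 3) = -3 + sqrt(-1) = -3 + I)
f(u) = -18 + 6*(-3 + I + u)/(1/2 + u) (f(u) = -18 + 6*((u + (-3 + I))/(u + 1/(1 + 1))) = -18 + 6*((-3 + I + u)/(u + 1/2)) = -18 + 6*((-3 + I + u)/(1/2 + u)) = -18 + 6*(-3 + I + u)/(1/2 + u))
f(-6) + 100*45 = 6*(-9 - 4*(-6) + 2*I)/(1 + 2*(-6)) + 100*45 = 6*(-9 + 24 + 2*I)/(1 - 12) + 4500 = 6*(15 + 2*I)/(-11) + 4500 = 6*(-1/11)*(15 + 2*I) + 4500 = (-90/11 - 12*I/11) + 4500 = 49410/11 - 12*I/11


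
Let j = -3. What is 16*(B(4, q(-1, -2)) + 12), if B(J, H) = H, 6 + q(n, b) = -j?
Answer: 144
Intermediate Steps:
q(n, b) = -3 (q(n, b) = -6 - 1*(-3) = -6 + 3 = -3)
16*(B(4, q(-1, -2)) + 12) = 16*(-3 + 12) = 16*9 = 144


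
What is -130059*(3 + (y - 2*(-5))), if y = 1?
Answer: -1820826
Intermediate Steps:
-130059*(3 + (y - 2*(-5))) = -130059*(3 + (1 - 2*(-5))) = -130059*(3 + (1 + 10)) = -130059*(3 + 11) = -130059*14 = -43353*42 = -1820826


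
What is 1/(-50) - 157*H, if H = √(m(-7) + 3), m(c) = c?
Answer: -1/50 - 314*I ≈ -0.02 - 314.0*I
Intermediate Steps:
H = 2*I (H = √(-7 + 3) = √(-4) = 2*I ≈ 2.0*I)
1/(-50) - 157*H = 1/(-50) - 314*I = -1/50 - 314*I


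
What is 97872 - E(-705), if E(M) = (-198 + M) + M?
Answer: 99480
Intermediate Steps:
E(M) = -198 + 2*M
97872 - E(-705) = 97872 - (-198 + 2*(-705)) = 97872 - (-198 - 1410) = 97872 - 1*(-1608) = 97872 + 1608 = 99480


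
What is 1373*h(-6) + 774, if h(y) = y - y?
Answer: 774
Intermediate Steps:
h(y) = 0
1373*h(-6) + 774 = 1373*0 + 774 = 0 + 774 = 774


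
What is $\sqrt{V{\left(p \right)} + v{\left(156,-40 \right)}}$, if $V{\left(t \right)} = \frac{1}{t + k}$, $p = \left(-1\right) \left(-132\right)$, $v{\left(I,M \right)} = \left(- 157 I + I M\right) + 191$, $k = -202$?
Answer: $\frac{i \sqrt{149650970}}{70} \approx 174.76 i$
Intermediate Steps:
$v{\left(I,M \right)} = 191 - 157 I + I M$
$p = 132$
$V{\left(t \right)} = \frac{1}{-202 + t}$ ($V{\left(t \right)} = \frac{1}{t - 202} = \frac{1}{-202 + t}$)
$\sqrt{V{\left(p \right)} + v{\left(156,-40 \right)}} = \sqrt{\frac{1}{-202 + 132} + \left(191 - 24492 + 156 \left(-40\right)\right)} = \sqrt{\frac{1}{-70} - 30541} = \sqrt{- \frac{1}{70} - 30541} = \sqrt{- \frac{2137871}{70}} = \frac{i \sqrt{149650970}}{70}$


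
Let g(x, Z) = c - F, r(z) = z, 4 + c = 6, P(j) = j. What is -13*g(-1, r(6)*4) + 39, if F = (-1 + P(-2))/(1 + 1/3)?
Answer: -65/4 ≈ -16.250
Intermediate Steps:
c = 2 (c = -4 + 6 = 2)
F = -9/4 (F = (-1 - 2)/(1 + 1/3) = -3/(1 + 1/3) = -3/4/3 = -3*3/4 = -9/4 ≈ -2.2500)
g(x, Z) = 17/4 (g(x, Z) = 2 - 1*(-9/4) = 2 + 9/4 = 17/4)
-13*g(-1, r(6)*4) + 39 = -13*17/4 + 39 = -221/4 + 39 = -65/4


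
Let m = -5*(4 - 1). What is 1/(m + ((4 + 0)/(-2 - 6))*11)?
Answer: -2/41 ≈ -0.048781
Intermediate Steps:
m = -15 (m = -5*3 = -15)
1/(m + ((4 + 0)/(-2 - 6))*11) = 1/(-15 + ((4 + 0)/(-2 - 6))*11) = 1/(-15 + (4/(-8))*11) = 1/(-15 + (4*(-⅛))*11) = 1/(-15 - ½*11) = 1/(-15 - 11/2) = 1/(-41/2) = -2/41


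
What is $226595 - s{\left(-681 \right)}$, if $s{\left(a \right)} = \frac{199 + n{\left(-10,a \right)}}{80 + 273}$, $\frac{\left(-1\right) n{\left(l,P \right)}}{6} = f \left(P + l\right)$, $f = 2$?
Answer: $\frac{79979544}{353} \approx 2.2657 \cdot 10^{5}$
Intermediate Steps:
$n{\left(l,P \right)} = - 12 P - 12 l$ ($n{\left(l,P \right)} = - 6 \cdot 2 \left(P + l\right) = - 6 \left(2 P + 2 l\right) = - 12 P - 12 l$)
$s{\left(a \right)} = \frac{319}{353} - \frac{12 a}{353}$ ($s{\left(a \right)} = \frac{199 - \left(-120 + 12 a\right)}{80 + 273} = \frac{199 - \left(-120 + 12 a\right)}{353} = \left(199 - \left(-120 + 12 a\right)\right) \frac{1}{353} = \left(319 - 12 a\right) \frac{1}{353} = \frac{319}{353} - \frac{12 a}{353}$)
$226595 - s{\left(-681 \right)} = 226595 - \left(\frac{319}{353} - - \frac{8172}{353}\right) = 226595 - \left(\frac{319}{353} + \frac{8172}{353}\right) = 226595 - \frac{8491}{353} = \frac{79979544}{353}$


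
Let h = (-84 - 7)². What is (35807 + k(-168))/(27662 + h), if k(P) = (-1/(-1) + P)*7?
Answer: 11546/11981 ≈ 0.96369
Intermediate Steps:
k(P) = 7 + 7*P (k(P) = (-1*(-1) + P)*7 = (1 + P)*7 = 7 + 7*P)
h = 8281 (h = (-91)² = 8281)
(35807 + k(-168))/(27662 + h) = (35807 + (7 + 7*(-168)))/(27662 + 8281) = (35807 + (7 - 1176))/35943 = (35807 - 1169)*(1/35943) = 34638*(1/35943) = 11546/11981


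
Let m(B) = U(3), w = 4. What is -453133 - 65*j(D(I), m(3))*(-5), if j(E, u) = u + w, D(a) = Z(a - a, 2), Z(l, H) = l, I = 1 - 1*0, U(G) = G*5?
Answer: -446958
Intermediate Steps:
U(G) = 5*G
m(B) = 15 (m(B) = 5*3 = 15)
I = 1 (I = 1 + 0 = 1)
D(a) = 0 (D(a) = a - a = 0)
j(E, u) = 4 + u (j(E, u) = u + 4 = 4 + u)
-453133 - 65*j(D(I), m(3))*(-5) = -453133 - 65*(4 + 15)*(-5) = -453133 - 65*19*(-5) = -453133 - 1235*(-5) = -453133 + 6175 = -446958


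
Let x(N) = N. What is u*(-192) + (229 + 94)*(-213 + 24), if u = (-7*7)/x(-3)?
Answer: -64183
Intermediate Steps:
u = 49/3 (u = -7*7/(-3) = -49*(-⅓) = 49/3 ≈ 16.333)
u*(-192) + (229 + 94)*(-213 + 24) = (49/3)*(-192) + (229 + 94)*(-213 + 24) = -3136 + 323*(-189) = -3136 - 61047 = -64183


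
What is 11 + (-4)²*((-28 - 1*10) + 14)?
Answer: -373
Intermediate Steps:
11 + (-4)²*((-28 - 1*10) + 14) = 11 + 16*((-28 - 10) + 14) = 11 + 16*(-38 + 14) = 11 + 16*(-24) = 11 - 384 = -373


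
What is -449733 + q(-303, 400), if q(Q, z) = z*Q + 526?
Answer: -570407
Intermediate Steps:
q(Q, z) = 526 + Q*z (q(Q, z) = Q*z + 526 = 526 + Q*z)
-449733 + q(-303, 400) = -449733 + (526 - 303*400) = -449733 + (526 - 121200) = -449733 - 120674 = -570407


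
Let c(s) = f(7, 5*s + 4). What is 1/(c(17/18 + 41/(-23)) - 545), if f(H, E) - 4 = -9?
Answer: -1/550 ≈ -0.0018182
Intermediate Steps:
f(H, E) = -5 (f(H, E) = 4 - 9 = -5)
c(s) = -5
1/(c(17/18 + 41/(-23)) - 545) = 1/(-5 - 545) = 1/(-550) = -1/550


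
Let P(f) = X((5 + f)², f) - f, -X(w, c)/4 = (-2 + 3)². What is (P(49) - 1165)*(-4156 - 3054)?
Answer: 8781780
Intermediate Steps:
X(w, c) = -4 (X(w, c) = -4*(-2 + 3)² = -4*1² = -4*1 = -4)
P(f) = -4 - f
(P(49) - 1165)*(-4156 - 3054) = ((-4 - 1*49) - 1165)*(-4156 - 3054) = ((-4 - 49) - 1165)*(-7210) = (-53 - 1165)*(-7210) = -1218*(-7210) = 8781780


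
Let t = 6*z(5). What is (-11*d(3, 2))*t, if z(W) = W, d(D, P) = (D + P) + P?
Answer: -2310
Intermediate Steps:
d(D, P) = D + 2*P
t = 30 (t = 6*5 = 30)
(-11*d(3, 2))*t = -11*(3 + 2*2)*30 = -11*(3 + 4)*30 = -11*7*30 = -77*30 = -2310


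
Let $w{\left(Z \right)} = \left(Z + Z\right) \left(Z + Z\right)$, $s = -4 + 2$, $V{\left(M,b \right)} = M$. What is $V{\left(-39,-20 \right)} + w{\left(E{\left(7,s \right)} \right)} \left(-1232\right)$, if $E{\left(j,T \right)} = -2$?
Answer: $-19751$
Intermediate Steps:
$s = -2$
$w{\left(Z \right)} = 4 Z^{2}$ ($w{\left(Z \right)} = 2 Z 2 Z = 4 Z^{2}$)
$V{\left(-39,-20 \right)} + w{\left(E{\left(7,s \right)} \right)} \left(-1232\right) = -39 + 4 \left(-2\right)^{2} \left(-1232\right) = -39 + 4 \cdot 4 \left(-1232\right) = -39 + 16 \left(-1232\right) = -39 - 19712 = -19751$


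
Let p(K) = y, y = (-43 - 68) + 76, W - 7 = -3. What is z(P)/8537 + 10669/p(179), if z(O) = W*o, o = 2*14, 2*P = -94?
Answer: -91077333/298795 ≈ -304.82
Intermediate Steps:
P = -47 (P = (½)*(-94) = -47)
W = 4 (W = 7 - 3 = 4)
o = 28
y = -35 (y = -111 + 76 = -35)
p(K) = -35
z(O) = 112 (z(O) = 4*28 = 112)
z(P)/8537 + 10669/p(179) = 112/8537 + 10669/(-35) = 112*(1/8537) + 10669*(-1/35) = 112/8537 - 10669/35 = -91077333/298795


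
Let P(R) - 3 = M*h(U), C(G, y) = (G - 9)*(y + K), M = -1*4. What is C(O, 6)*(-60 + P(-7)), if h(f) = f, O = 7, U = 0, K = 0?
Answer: 684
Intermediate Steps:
M = -4
C(G, y) = y*(-9 + G) (C(G, y) = (G - 9)*(y + 0) = (-9 + G)*y = y*(-9 + G))
P(R) = 3 (P(R) = 3 - 4*0 = 3 + 0 = 3)
C(O, 6)*(-60 + P(-7)) = (6*(-9 + 7))*(-60 + 3) = (6*(-2))*(-57) = -12*(-57) = 684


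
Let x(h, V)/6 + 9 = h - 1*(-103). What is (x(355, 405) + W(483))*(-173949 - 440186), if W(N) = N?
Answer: -1951106895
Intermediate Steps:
x(h, V) = 564 + 6*h (x(h, V) = -54 + 6*(h - 1*(-103)) = -54 + 6*(h + 103) = -54 + 6*(103 + h) = -54 + (618 + 6*h) = 564 + 6*h)
(x(355, 405) + W(483))*(-173949 - 440186) = ((564 + 6*355) + 483)*(-173949 - 440186) = ((564 + 2130) + 483)*(-614135) = (2694 + 483)*(-614135) = 3177*(-614135) = -1951106895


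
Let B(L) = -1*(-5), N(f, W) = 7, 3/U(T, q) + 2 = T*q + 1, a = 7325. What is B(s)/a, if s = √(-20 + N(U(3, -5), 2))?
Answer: 1/1465 ≈ 0.00068259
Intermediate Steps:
U(T, q) = 3/(-1 + T*q) (U(T, q) = 3/(-2 + (T*q + 1)) = 3/(-2 + (1 + T*q)) = 3/(-1 + T*q))
s = I*√13 (s = √(-20 + 7) = √(-13) = I*√13 ≈ 3.6056*I)
B(L) = 5
B(s)/a = 5/7325 = 5*(1/7325) = 1/1465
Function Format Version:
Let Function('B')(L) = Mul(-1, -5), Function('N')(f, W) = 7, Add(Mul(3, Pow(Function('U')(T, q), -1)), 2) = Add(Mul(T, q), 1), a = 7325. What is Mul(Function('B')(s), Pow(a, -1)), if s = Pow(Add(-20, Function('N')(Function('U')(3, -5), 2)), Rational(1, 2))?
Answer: Rational(1, 1465) ≈ 0.00068259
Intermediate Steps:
Function('U')(T, q) = Mul(3, Pow(Add(-1, Mul(T, q)), -1)) (Function('U')(T, q) = Mul(3, Pow(Add(-2, Add(Mul(T, q), 1)), -1)) = Mul(3, Pow(Add(-2, Add(1, Mul(T, q))), -1)) = Mul(3, Pow(Add(-1, Mul(T, q)), -1)))
s = Mul(I, Pow(13, Rational(1, 2))) (s = Pow(Add(-20, 7), Rational(1, 2)) = Pow(-13, Rational(1, 2)) = Mul(I, Pow(13, Rational(1, 2))) ≈ Mul(3.6056, I))
Function('B')(L) = 5
Mul(Function('B')(s), Pow(a, -1)) = Mul(5, Pow(7325, -1)) = Mul(5, Rational(1, 7325)) = Rational(1, 1465)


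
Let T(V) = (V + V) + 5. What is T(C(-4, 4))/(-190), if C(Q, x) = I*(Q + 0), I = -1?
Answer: -13/190 ≈ -0.068421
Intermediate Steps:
C(Q, x) = -Q (C(Q, x) = -(Q + 0) = -Q)
T(V) = 5 + 2*V (T(V) = 2*V + 5 = 5 + 2*V)
T(C(-4, 4))/(-190) = (5 + 2*(-1*(-4)))/(-190) = (5 + 2*4)*(-1/190) = (5 + 8)*(-1/190) = 13*(-1/190) = -13/190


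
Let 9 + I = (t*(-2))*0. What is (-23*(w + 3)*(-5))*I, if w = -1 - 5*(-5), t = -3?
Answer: -27945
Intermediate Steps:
w = 24 (w = -1 + 25 = 24)
I = -9 (I = -9 - 3*(-2)*0 = -9 + 6*0 = -9 + 0 = -9)
(-23*(w + 3)*(-5))*I = -23*(24 + 3)*(-5)*(-9) = -621*(-5)*(-9) = -23*(-135)*(-9) = 3105*(-9) = -27945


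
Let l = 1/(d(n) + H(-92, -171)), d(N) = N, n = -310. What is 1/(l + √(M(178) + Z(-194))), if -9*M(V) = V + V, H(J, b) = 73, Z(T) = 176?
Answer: 79/2554649 + 12482*√307/2554649 ≈ 0.085640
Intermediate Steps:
M(V) = -2*V/9 (M(V) = -(V + V)/9 = -2*V/9)
l = -1/237 (l = 1/(-310 + 73) = 1/(-237) = -1/237 ≈ -0.0042194)
1/(l + √(M(178) + Z(-194))) = 1/(-1/237 + √(-2/9*178 + 176)) = 1/(-1/237 + √(-356/9 + 176)) = 1/(-1/237 + √(1228/9)) = 1/(-1/237 + 2*√307/3)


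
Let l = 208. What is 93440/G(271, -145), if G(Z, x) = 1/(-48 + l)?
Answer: 14950400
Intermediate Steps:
G(Z, x) = 1/160 (G(Z, x) = 1/(-48 + 208) = 1/160)
93440/G(271, -145) = 93440/(1/160) = 93440*160 = 14950400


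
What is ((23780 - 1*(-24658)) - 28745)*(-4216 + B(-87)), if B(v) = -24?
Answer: -83498320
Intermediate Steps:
((23780 - 1*(-24658)) - 28745)*(-4216 + B(-87)) = ((23780 - 1*(-24658)) - 28745)*(-4216 - 24) = ((23780 + 24658) - 28745)*(-4240) = (48438 - 28745)*(-4240) = 19693*(-4240) = -83498320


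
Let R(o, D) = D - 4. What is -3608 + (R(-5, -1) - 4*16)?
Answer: -3677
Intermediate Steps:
R(o, D) = -4 + D
-3608 + (R(-5, -1) - 4*16) = -3608 + ((-4 - 1) - 4*16) = -3608 + (-5 - 64) = -3608 - 69 = -3677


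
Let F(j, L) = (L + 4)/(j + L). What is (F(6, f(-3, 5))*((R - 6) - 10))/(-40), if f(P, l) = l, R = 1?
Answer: 27/88 ≈ 0.30682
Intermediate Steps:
F(j, L) = (4 + L)/(L + j)
(F(6, f(-3, 5))*((R - 6) - 10))/(-40) = (((4 + 5)/(5 + 6))*((1 - 6) - 10))/(-40) = ((9/11)*(-5 - 10))*(-1/40) = (((1/11)*9)*(-15))*(-1/40) = ((9/11)*(-15))*(-1/40) = -135/11*(-1/40) = 27/88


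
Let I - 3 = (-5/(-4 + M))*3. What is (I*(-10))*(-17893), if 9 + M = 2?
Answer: 8588640/11 ≈ 7.8079e+5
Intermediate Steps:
M = -7 (M = -9 + 2 = -7)
I = 48/11 (I = 3 + (-5/(-4 - 7))*3 = 3 + (-5/(-11))*3 = 3 - 1/11*(-5)*3 = 3 + (5/11)*3 = 3 + 15/11 = 48/11 ≈ 4.3636)
(I*(-10))*(-17893) = ((48/11)*(-10))*(-17893) = -480/11*(-17893) = 8588640/11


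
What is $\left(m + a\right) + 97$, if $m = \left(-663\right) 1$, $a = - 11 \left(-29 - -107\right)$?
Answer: $-1424$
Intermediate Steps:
$a = -858$ ($a = - 11 \left(-29 + 107\right) = \left(-11\right) 78 = -858$)
$m = -663$
$\left(m + a\right) + 97 = \left(-663 - 858\right) + 97 = -1521 + 97 = -1424$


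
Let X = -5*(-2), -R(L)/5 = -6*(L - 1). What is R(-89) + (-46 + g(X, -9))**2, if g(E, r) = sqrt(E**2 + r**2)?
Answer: -2700 + (46 - sqrt(181))**2 ≈ -1640.7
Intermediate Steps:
R(L) = -30 + 30*L (R(L) = -(-30)*(L - 1) = -(-30)*(-1 + L) = -5*(6 - 6*L) = -30 + 30*L)
X = 10
R(-89) + (-46 + g(X, -9))**2 = (-30 + 30*(-89)) + (-46 + sqrt(10**2 + (-9)**2))**2 = (-30 - 2670) + (-46 + sqrt(100 + 81))**2 = -2700 + (-46 + sqrt(181))**2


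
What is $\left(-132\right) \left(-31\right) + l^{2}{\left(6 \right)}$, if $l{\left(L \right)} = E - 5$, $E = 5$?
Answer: $4092$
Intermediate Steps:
$l{\left(L \right)} = 0$ ($l{\left(L \right)} = 5 - 5 = 0$)
$\left(-132\right) \left(-31\right) + l^{2}{\left(6 \right)} = \left(-132\right) \left(-31\right) + 0^{2} = 4092 + 0 = 4092$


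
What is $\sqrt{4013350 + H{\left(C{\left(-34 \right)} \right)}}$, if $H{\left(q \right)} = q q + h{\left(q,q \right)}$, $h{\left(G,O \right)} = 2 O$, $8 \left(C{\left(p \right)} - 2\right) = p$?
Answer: $\frac{\sqrt{64213609}}{4} \approx 2003.3$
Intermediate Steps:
$C{\left(p \right)} = 2 + \frac{p}{8}$
$H{\left(q \right)} = q^{2} + 2 q$ ($H{\left(q \right)} = q q + 2 q = q^{2} + 2 q$)
$\sqrt{4013350 + H{\left(C{\left(-34 \right)} \right)}} = \sqrt{4013350 + \left(2 + \frac{1}{8} \left(-34\right)\right) \left(2 + \left(2 + \frac{1}{8} \left(-34\right)\right)\right)} = \sqrt{4013350 + \left(2 - \frac{17}{4}\right) \left(2 + \left(2 - \frac{17}{4}\right)\right)} = \sqrt{4013350 - \frac{9 \left(2 - \frac{9}{4}\right)}{4}} = \sqrt{4013350 - - \frac{9}{16}} = \sqrt{4013350 + \frac{9}{16}} = \sqrt{\frac{64213609}{16}} = \frac{\sqrt{64213609}}{4}$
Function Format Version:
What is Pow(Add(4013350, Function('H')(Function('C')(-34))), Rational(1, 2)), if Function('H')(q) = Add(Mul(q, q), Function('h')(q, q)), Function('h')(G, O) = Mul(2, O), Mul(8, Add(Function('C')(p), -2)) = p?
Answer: Mul(Rational(1, 4), Pow(64213609, Rational(1, 2))) ≈ 2003.3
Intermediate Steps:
Function('C')(p) = Add(2, Mul(Rational(1, 8), p))
Function('H')(q) = Add(Pow(q, 2), Mul(2, q)) (Function('H')(q) = Add(Mul(q, q), Mul(2, q)) = Add(Pow(q, 2), Mul(2, q)))
Pow(Add(4013350, Function('H')(Function('C')(-34))), Rational(1, 2)) = Pow(Add(4013350, Mul(Add(2, Mul(Rational(1, 8), -34)), Add(2, Add(2, Mul(Rational(1, 8), -34))))), Rational(1, 2)) = Pow(Add(4013350, Mul(Add(2, Rational(-17, 4)), Add(2, Add(2, Rational(-17, 4))))), Rational(1, 2)) = Pow(Add(4013350, Mul(Rational(-9, 4), Add(2, Rational(-9, 4)))), Rational(1, 2)) = Pow(Add(4013350, Mul(Rational(-9, 4), Rational(-1, 4))), Rational(1, 2)) = Pow(Add(4013350, Rational(9, 16)), Rational(1, 2)) = Pow(Rational(64213609, 16), Rational(1, 2)) = Mul(Rational(1, 4), Pow(64213609, Rational(1, 2)))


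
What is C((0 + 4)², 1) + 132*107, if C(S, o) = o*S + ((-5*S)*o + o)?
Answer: 14061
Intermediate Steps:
C(S, o) = o - 4*S*o (C(S, o) = S*o + (-5*S*o + o) = S*o + (o - 5*S*o) = o - 4*S*o)
C((0 + 4)², 1) + 132*107 = 1*(1 - 4*(0 + 4)²) + 132*107 = 1*(1 - 4*4²) + 14124 = 1*(1 - 4*16) + 14124 = 1*(1 - 64) + 14124 = 1*(-63) + 14124 = -63 + 14124 = 14061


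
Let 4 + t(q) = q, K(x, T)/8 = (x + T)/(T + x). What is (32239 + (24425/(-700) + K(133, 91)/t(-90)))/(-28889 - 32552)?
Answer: -42380493/80856356 ≈ -0.52415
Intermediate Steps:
K(x, T) = 8 (K(x, T) = 8*((x + T)/(T + x)) = 8*((T + x)/(T + x)) = 8*1 = 8)
t(q) = -4 + q
(32239 + (24425/(-700) + K(133, 91)/t(-90)))/(-28889 - 32552) = (32239 + (24425/(-700) + 8/(-4 - 90)))/(-28889 - 32552) = (32239 + (24425*(-1/700) + 8/(-94)))/(-61441) = (32239 + (-977/28 + 8*(-1/94)))*(-1/61441) = (32239 + (-977/28 - 4/47))*(-1/61441) = (32239 - 46031/1316)*(-1/61441) = (42380493/1316)*(-1/61441) = -42380493/80856356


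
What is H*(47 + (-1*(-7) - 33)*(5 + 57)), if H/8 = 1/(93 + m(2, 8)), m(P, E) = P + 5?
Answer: -626/5 ≈ -125.20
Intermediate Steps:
m(P, E) = 5 + P
H = 2/25 (H = 8/(93 + (5 + 2)) = 8/(93 + 7) = 8/100 = 8*(1/100) = 2/25 ≈ 0.080000)
H*(47 + (-1*(-7) - 33)*(5 + 57)) = 2*(47 + (-1*(-7) - 33)*(5 + 57))/25 = 2*(47 + (7 - 33)*62)/25 = 2*(47 - 26*62)/25 = 2*(47 - 1612)/25 = (2/25)*(-1565) = -626/5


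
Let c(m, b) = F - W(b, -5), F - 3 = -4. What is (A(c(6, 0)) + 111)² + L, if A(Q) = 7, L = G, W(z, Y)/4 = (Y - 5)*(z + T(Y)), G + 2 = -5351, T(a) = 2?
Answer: 8571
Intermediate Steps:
F = -1 (F = 3 - 4 = -1)
G = -5353 (G = -2 - 5351 = -5353)
W(z, Y) = 4*(-5 + Y)*(2 + z) (W(z, Y) = 4*((Y - 5)*(z + 2)) = 4*((-5 + Y)*(2 + z)) = 4*(-5 + Y)*(2 + z))
c(m, b) = 79 + 40*b (c(m, b) = -1 - (-40 - 20*b + 8*(-5) + 4*(-5)*b) = -1 - (-40 - 20*b - 40 - 20*b) = -1 - (-80 - 40*b) = -1 + (80 + 40*b) = 79 + 40*b)
L = -5353
(A(c(6, 0)) + 111)² + L = (7 + 111)² - 5353 = 118² - 5353 = 13924 - 5353 = 8571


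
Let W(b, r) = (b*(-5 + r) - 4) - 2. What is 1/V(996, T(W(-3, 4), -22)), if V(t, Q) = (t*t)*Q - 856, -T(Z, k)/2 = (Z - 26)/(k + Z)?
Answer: -25/57558328 ≈ -4.3434e-7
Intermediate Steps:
W(b, r) = -6 + b*(-5 + r) (W(b, r) = (-4 + b*(-5 + r)) - 2 = -6 + b*(-5 + r))
T(Z, k) = -2*(-26 + Z)/(Z + k) (T(Z, k) = -2*(Z - 26)/(k + Z) = -2*(-26 + Z)/(Z + k))
V(t, Q) = -856 + Q*t² (V(t, Q) = t²*Q - 856 = Q*t² - 856 = -856 + Q*t²)
1/V(996, T(W(-3, 4), -22)) = 1/(-856 + (2*(26 - (-6 - 5*(-3) - 3*4))/((-6 - 5*(-3) - 3*4) - 22))*996²) = 1/(-856 + (2*(26 - (-6 + 15 - 12))/((-6 + 15 - 12) - 22))*992016) = 1/(-856 + (2*(26 - 1*(-3))/(-3 - 22))*992016) = 1/(-856 + (2*(26 + 3)/(-25))*992016) = 1/(-856 + (2*(-1/25)*29)*992016) = 1/(-856 - 58/25*992016) = 1/(-856 - 57536928/25) = 1/(-57558328/25) = -25/57558328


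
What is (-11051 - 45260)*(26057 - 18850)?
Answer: -405833377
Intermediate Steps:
(-11051 - 45260)*(26057 - 18850) = -56311*7207 = -405833377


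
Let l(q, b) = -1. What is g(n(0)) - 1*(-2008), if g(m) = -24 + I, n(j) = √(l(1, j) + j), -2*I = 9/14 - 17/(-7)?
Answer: 55509/28 ≈ 1982.5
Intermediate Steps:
I = -43/28 (I = -(9/14 - 17/(-7))/2 = -(9*(1/14) - 17*(-⅐))/2 = -(9/14 + 17/7)/2 = -½*43/14 = -43/28 ≈ -1.5357)
n(j) = √(-1 + j)
g(m) = -715/28 (g(m) = -24 - 43/28 = -715/28)
g(n(0)) - 1*(-2008) = -715/28 - 1*(-2008) = -715/28 + 2008 = 55509/28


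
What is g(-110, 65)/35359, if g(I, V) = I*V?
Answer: -7150/35359 ≈ -0.20221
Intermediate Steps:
g(-110, 65)/35359 = -110*65/35359 = -7150*1/35359 = -7150/35359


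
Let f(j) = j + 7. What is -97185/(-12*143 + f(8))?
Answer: 32395/567 ≈ 57.134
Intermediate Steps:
f(j) = 7 + j
-97185/(-12*143 + f(8)) = -97185/(-12*143 + (7 + 8)) = -97185/(-1716 + 15) = -97185/(-1701) = -97185*(-1/1701) = 32395/567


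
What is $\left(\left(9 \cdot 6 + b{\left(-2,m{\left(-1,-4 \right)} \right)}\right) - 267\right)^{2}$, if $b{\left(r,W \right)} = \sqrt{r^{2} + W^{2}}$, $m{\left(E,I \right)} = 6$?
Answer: $45409 - 852 \sqrt{10} \approx 42715.0$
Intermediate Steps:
$b{\left(r,W \right)} = \sqrt{W^{2} + r^{2}}$
$\left(\left(9 \cdot 6 + b{\left(-2,m{\left(-1,-4 \right)} \right)}\right) - 267\right)^{2} = \left(\left(9 \cdot 6 + \sqrt{6^{2} + \left(-2\right)^{2}}\right) - 267\right)^{2} = \left(\left(54 + \sqrt{36 + 4}\right) - 267\right)^{2} = \left(\left(54 + \sqrt{40}\right) - 267\right)^{2} = \left(\left(54 + 2 \sqrt{10}\right) - 267\right)^{2} = \left(-213 + 2 \sqrt{10}\right)^{2}$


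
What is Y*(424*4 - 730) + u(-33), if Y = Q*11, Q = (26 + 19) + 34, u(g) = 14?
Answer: 839468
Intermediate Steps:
Q = 79 (Q = 45 + 34 = 79)
Y = 869 (Y = 79*11 = 869)
Y*(424*4 - 730) + u(-33) = 869*(424*4 - 730) + 14 = 869*(1696 - 730) + 14 = 869*966 + 14 = 839454 + 14 = 839468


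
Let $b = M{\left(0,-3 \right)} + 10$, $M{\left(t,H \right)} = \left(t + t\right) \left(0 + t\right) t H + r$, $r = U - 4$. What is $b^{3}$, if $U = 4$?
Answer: $1000$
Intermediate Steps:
$r = 0$ ($r = 4 - 4 = 0$)
$M{\left(t,H \right)} = 2 H t^{3}$ ($M{\left(t,H \right)} = \left(t + t\right) \left(0 + t\right) t H + 0 = 2 t t t H + 0 = 2 t^{2} t H + 0 = 2 t^{3} H + 0 = 2 H t^{3} + 0 = 2 H t^{3}$)
$b = 10$ ($b = 2 \left(-3\right) 0^{3} + 10 = 2 \left(-3\right) 0 + 10 = 0 + 10 = 10$)
$b^{3} = 10^{3} = 1000$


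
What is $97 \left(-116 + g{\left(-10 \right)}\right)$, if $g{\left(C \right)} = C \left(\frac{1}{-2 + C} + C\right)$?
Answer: $- \frac{8827}{6} \approx -1471.2$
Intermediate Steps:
$g{\left(C \right)} = C \left(C + \frac{1}{-2 + C}\right)$
$97 \left(-116 + g{\left(-10 \right)}\right) = 97 \left(-116 - \frac{10 \left(1 + \left(-10\right)^{2} - -20\right)}{-2 - 10}\right) = 97 \left(-116 - \frac{10 \left(1 + 100 + 20\right)}{-12}\right) = 97 \left(-116 - \left(- \frac{5}{6}\right) 121\right) = 97 \left(-116 + \frac{605}{6}\right) = 97 \left(- \frac{91}{6}\right) = - \frac{8827}{6}$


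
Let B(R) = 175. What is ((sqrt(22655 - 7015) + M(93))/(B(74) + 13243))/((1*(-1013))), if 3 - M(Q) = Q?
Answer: 45/6796217 - sqrt(3910)/6796217 ≈ -2.5794e-6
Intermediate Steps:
M(Q) = 3 - Q
((sqrt(22655 - 7015) + M(93))/(B(74) + 13243))/((1*(-1013))) = ((sqrt(22655 - 7015) + (3 - 1*93))/(175 + 13243))/((1*(-1013))) = ((sqrt(15640) + (3 - 93))/13418)/(-1013) = ((2*sqrt(3910) - 90)*(1/13418))*(-1/1013) = ((-90 + 2*sqrt(3910))*(1/13418))*(-1/1013) = (-45/6709 + sqrt(3910)/6709)*(-1/1013) = 45/6796217 - sqrt(3910)/6796217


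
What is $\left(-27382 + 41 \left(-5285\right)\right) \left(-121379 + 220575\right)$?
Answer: $-24210470132$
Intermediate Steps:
$\left(-27382 + 41 \left(-5285\right)\right) \left(-121379 + 220575\right) = \left(-27382 - 216685\right) 99196 = \left(-244067\right) 99196 = -24210470132$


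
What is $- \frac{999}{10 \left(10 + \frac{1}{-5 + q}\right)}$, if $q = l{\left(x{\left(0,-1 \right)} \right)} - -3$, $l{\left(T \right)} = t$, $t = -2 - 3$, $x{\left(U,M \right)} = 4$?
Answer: $- \frac{2331}{230} \approx -10.135$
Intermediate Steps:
$t = -5$ ($t = -2 - 3 = -5$)
$l{\left(T \right)} = -5$
$q = -2$ ($q = -5 - -3 = -5 + 3 = -2$)
$- \frac{999}{10 \left(10 + \frac{1}{-5 + q}\right)} = - \frac{999}{10 \left(10 + \frac{1}{-5 - 2}\right)} = - \frac{999}{10 \left(10 + \frac{1}{-7}\right)} = - \frac{999}{10 \left(10 - \frac{1}{7}\right)} = - \frac{999}{10 \cdot \frac{69}{7}} = - \frac{999}{\frac{690}{7}} = \left(-999\right) \frac{7}{690} = - \frac{2331}{230}$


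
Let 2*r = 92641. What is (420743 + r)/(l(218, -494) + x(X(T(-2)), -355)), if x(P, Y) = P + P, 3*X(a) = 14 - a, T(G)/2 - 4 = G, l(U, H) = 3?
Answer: 2802381/58 ≈ 48317.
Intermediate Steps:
r = 92641/2 (r = (½)*92641 = 92641/2 ≈ 46321.)
T(G) = 8 + 2*G
X(a) = 14/3 - a/3 (X(a) = (14 - a)/3 = 14/3 - a/3)
x(P, Y) = 2*P
(420743 + r)/(l(218, -494) + x(X(T(-2)), -355)) = (420743 + 92641/2)/(3 + 2*(14/3 - (8 + 2*(-2))/3)) = 934127/(2*(3 + 2*(14/3 - (8 - 4)/3))) = 934127/(2*(3 + 2*(14/3 - ⅓*4))) = 934127/(2*(3 + 2*(14/3 - 4/3))) = 934127/(2*(3 + 2*(10/3))) = 934127/(2*(3 + 20/3)) = 934127/(2*(29/3)) = (934127/2)*(3/29) = 2802381/58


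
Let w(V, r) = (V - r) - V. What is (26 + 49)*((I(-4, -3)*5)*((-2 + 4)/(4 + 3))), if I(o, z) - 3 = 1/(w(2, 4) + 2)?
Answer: 1875/7 ≈ 267.86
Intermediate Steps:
w(V, r) = -r
I(o, z) = 5/2 (I(o, z) = 3 + 1/(-1*4 + 2) = 3 + 1/(-4 + 2) = 3 + 1/(-2) = 3 - ½ = 5/2)
(26 + 49)*((I(-4, -3)*5)*((-2 + 4)/(4 + 3))) = (26 + 49)*(((5/2)*5)*((-2 + 4)/(4 + 3))) = 75*(25*(2/7)/2) = 75*(25*(2*(⅐))/2) = 75*((25/2)*(2/7)) = 75*(25/7) = 1875/7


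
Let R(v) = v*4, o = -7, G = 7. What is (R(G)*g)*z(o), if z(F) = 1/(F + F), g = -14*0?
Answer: 0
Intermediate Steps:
g = 0
z(F) = 1/(2*F)
R(v) = 4*v
(R(G)*g)*z(o) = ((4*7)*0)*((½)/(-7)) = (28*0)*((½)*(-⅐)) = 0*(-1/14) = 0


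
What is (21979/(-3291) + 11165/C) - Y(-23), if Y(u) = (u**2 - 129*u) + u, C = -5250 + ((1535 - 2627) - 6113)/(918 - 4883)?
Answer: -47688601508093/13696513419 ≈ -3481.8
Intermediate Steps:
C = -4161809/793 (C = -5250 + (-1092 - 6113)/(-3965) = -5250 - 7205*(-1/3965) = -5250 + 1441/793 = -4161809/793 ≈ -5248.2)
Y(u) = u**2 - 128*u
(21979/(-3291) + 11165/C) - Y(-23) = (21979/(-3291) + 11165/(-4161809/793)) - (-23)*(-128 - 23) = (21979*(-1/3291) + 11165*(-793/4161809)) - (-23)*(-151) = (-21979/3291 - 8853845/4161809) - 1*3473 = -120610403906/13696513419 - 3473 = -47688601508093/13696513419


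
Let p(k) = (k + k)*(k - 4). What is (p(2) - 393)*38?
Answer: -15238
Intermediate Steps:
p(k) = 2*k*(-4 + k) (p(k) = (2*k)*(-4 + k) = 2*k*(-4 + k))
(p(2) - 393)*38 = (2*2*(-4 + 2) - 393)*38 = (2*2*(-2) - 393)*38 = (-8 - 393)*38 = -401*38 = -15238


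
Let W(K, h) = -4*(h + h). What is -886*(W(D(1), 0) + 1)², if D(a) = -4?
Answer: -886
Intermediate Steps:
W(K, h) = -8*h
-886*(W(D(1), 0) + 1)² = -886*(-8*0 + 1)² = -886*(0 + 1)² = -886*1² = -886*1 = -886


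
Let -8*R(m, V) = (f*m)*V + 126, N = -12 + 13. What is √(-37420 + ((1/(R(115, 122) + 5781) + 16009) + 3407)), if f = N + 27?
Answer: 4*I*√33817524120185/173359 ≈ 134.18*I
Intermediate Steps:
N = 1
f = 28 (f = 1 + 27 = 28)
R(m, V) = -63/4 - 7*V*m/2 (R(m, V) = -((28*m)*V + 126)/8 = -(28*V*m + 126)/8 = -(126 + 28*V*m)/8 = -63/4 - 7*V*m/2)
√(-37420 + ((1/(R(115, 122) + 5781) + 16009) + 3407)) = √(-37420 + ((1/((-63/4 - 7/2*122*115) + 5781) + 16009) + 3407)) = √(-37420 + ((1/((-63/4 - 49105) + 5781) + 16009) + 3407)) = √(-37420 + ((1/(-196483/4 + 5781) + 16009) + 3407)) = √(-37420 + ((1/(-173359/4) + 16009) + 3407)) = √(-37420 + ((-4/173359 + 16009) + 3407)) = √(-37420 + (2775304227/173359 + 3407)) = √(-37420 + 3365938340/173359) = √(-3121155440/173359) = 4*I*√33817524120185/173359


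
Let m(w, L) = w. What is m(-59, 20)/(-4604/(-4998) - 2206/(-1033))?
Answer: -152306553/7890760 ≈ -19.302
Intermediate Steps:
m(-59, 20)/(-4604/(-4998) - 2206/(-1033)) = -59/(-4604/(-4998) - 2206/(-1033)) = -59/(-4604*(-1/4998) - 2206*(-1/1033)) = -59/(2302/2499 + 2206/1033) = -59/7890760/2581467 = -59*2581467/7890760 = -152306553/7890760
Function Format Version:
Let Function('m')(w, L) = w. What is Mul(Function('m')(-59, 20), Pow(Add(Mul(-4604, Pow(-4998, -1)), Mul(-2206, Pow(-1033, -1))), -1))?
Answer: Rational(-152306553, 7890760) ≈ -19.302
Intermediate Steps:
Mul(Function('m')(-59, 20), Pow(Add(Mul(-4604, Pow(-4998, -1)), Mul(-2206, Pow(-1033, -1))), -1)) = Mul(-59, Pow(Add(Mul(-4604, Pow(-4998, -1)), Mul(-2206, Pow(-1033, -1))), -1)) = Mul(-59, Pow(Add(Mul(-4604, Rational(-1, 4998)), Mul(-2206, Rational(-1, 1033))), -1)) = Mul(-59, Pow(Add(Rational(2302, 2499), Rational(2206, 1033)), -1)) = Mul(-59, Pow(Rational(7890760, 2581467), -1)) = Mul(-59, Rational(2581467, 7890760)) = Rational(-152306553, 7890760)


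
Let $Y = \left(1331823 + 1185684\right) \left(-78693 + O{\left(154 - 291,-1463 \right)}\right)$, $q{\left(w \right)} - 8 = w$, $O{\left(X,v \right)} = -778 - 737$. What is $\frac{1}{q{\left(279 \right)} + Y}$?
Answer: $- \frac{1}{201924201169} \approx -4.9524 \cdot 10^{-12}$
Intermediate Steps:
$O{\left(X,v \right)} = -1515$ ($O{\left(X,v \right)} = -778 - 737 = -1515$)
$q{\left(w \right)} = 8 + w$
$Y = -201924201456$ ($Y = \left(1331823 + 1185684\right) \left(-78693 - 1515\right) = 2517507 \left(-80208\right) = -201924201456$)
$\frac{1}{q{\left(279 \right)} + Y} = \frac{1}{\left(8 + 279\right) - 201924201456} = \frac{1}{287 - 201924201456} = \frac{1}{-201924201169} = - \frac{1}{201924201169}$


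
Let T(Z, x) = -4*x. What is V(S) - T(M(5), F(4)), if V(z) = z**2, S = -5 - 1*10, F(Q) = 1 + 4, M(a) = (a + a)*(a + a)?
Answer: 245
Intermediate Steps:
M(a) = 4*a**2 (M(a) = (2*a)*(2*a) = 4*a**2)
F(Q) = 5
S = -15 (S = -5 - 10 = -15)
V(S) - T(M(5), F(4)) = (-15)**2 - (-4)*5 = 225 - 1*(-20) = 225 + 20 = 245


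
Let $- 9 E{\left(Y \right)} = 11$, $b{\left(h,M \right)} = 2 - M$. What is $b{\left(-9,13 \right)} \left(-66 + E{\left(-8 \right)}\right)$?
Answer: $\frac{6655}{9} \approx 739.44$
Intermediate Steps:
$E{\left(Y \right)} = - \frac{11}{9}$ ($E{\left(Y \right)} = \left(- \frac{1}{9}\right) 11 = - \frac{11}{9}$)
$b{\left(-9,13 \right)} \left(-66 + E{\left(-8 \right)}\right) = \left(2 - 13\right) \left(-66 - \frac{11}{9}\right) = \left(2 - 13\right) \left(- \frac{605}{9}\right) = \left(-11\right) \left(- \frac{605}{9}\right) = \frac{6655}{9}$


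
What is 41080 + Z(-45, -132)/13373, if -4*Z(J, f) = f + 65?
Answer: 2197451427/53492 ≈ 41080.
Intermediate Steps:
Z(J, f) = -65/4 - f/4 (Z(J, f) = -(f + 65)/4 = -(65 + f)/4 = -65/4 - f/4)
41080 + Z(-45, -132)/13373 = 41080 + (-65/4 - ¼*(-132))/13373 = 41080 + (-65/4 + 33)*(1/13373) = 41080 + (67/4)*(1/13373) = 41080 + 67/53492 = 2197451427/53492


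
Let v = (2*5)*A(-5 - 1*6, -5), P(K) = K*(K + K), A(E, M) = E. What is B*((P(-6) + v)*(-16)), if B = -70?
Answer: -42560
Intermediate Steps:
P(K) = 2*K**2 (P(K) = K*(2*K) = 2*K**2)
v = -110 (v = (2*5)*(-5 - 1*6) = 10*(-5 - 6) = 10*(-11) = -110)
B*((P(-6) + v)*(-16)) = -70*(2*(-6)**2 - 110)*(-16) = -70*(2*36 - 110)*(-16) = -70*(72 - 110)*(-16) = -(-2660)*(-16) = -70*608 = -42560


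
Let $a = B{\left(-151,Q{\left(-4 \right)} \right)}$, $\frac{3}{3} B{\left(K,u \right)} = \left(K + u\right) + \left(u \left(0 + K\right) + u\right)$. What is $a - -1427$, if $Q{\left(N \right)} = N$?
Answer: $1872$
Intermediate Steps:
$B{\left(K,u \right)} = K + 2 u + K u$ ($B{\left(K,u \right)} = \left(K + u\right) + \left(u \left(0 + K\right) + u\right) = \left(K + u\right) + \left(u K + u\right) = \left(K + u\right) + \left(K u + u\right) = \left(K + u\right) + \left(u + K u\right) = K + 2 u + K u$)
$a = 445$ ($a = -151 + 2 \left(-4\right) - -604 = -151 - 8 + 604 = 445$)
$a - -1427 = 445 - -1427 = 445 + 1427 = 1872$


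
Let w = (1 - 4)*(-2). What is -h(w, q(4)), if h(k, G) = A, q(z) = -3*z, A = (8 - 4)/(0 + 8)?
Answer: -½ ≈ -0.50000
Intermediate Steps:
A = ½ (A = 4/8 = 4*(⅛) = ½ ≈ 0.50000)
w = 6 (w = -3*(-2) = 6)
h(k, G) = ½
-h(w, q(4)) = -1*½ = -½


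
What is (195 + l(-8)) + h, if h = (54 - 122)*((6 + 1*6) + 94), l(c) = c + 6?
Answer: -7015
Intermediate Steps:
l(c) = 6 + c
h = -7208 (h = -68*((6 + 6) + 94) = -68*(12 + 94) = -68*106 = -7208)
(195 + l(-8)) + h = (195 + (6 - 8)) - 7208 = (195 - 2) - 7208 = 193 - 7208 = -7015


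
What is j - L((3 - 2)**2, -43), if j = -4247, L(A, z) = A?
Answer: -4248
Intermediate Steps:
j - L((3 - 2)**2, -43) = -4247 - (3 - 2)**2 = -4247 - 1*1**2 = -4247 - 1*1 = -4247 - 1 = -4248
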